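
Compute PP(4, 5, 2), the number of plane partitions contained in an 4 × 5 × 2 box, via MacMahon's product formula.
PP(4, 5, 2) = 5292

Evaluate the triple product over i = 1..4, j = 1..5, k = 1..2. The factors are (2/1) · (3/2) · (3/2) · (4/3) · (4/3) · (5/4) · (5/4) · (6/5) · … (40 factors total). The numerators and denominators telescope so the product is an integer; carrying out the multiplication exactly gives PP(4, 5, 2) = 5292.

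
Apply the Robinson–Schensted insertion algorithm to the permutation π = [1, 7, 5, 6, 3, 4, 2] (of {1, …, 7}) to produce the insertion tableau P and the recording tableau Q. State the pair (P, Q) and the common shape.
P = [1, 2, 4] / [3, 6] / [5] / [7];  Q = [1, 2, 4] / [3, 6] / [5] / [7];  common shape = (3, 2, 1, 1)

Row-insert the values π_1, π_2, … into P one at a time, bumping the leftmost entry strictly greater than the inserted value down to the next row. The recording tableau Q records, in position (i, j), the step at which that cell was added to P.
  Insert 1 (step 1): P = [1];  Q = [1]
  Insert 7 (step 2): P = [1, 7];  Q = [1, 2]
  Insert 5 (step 3): P = [1, 5] / [7];  Q = [1, 2] / [3]
  Insert 6 (step 4): P = [1, 5, 6] / [7];  Q = [1, 2, 4] / [3]
  Insert 3 (step 5): P = [1, 3, 6] / [5] / [7];  Q = [1, 2, 4] / [3] / [5]
  Insert 4 (step 6): P = [1, 3, 4] / [5, 6] / [7];  Q = [1, 2, 4] / [3, 6] / [5]
  Insert 2 (step 7): P = [1, 2, 4] / [3, 6] / [5] / [7];  Q = [1, 2, 4] / [3, 6] / [5] / [7]
Final shape: (3, 2, 1, 1).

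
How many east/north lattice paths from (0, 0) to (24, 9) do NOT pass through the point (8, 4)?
Number of paths = 28494345

Total paths from (0, 0) to (24, 9): C(33, 24) = 38567100. Paths through (8, 4): (paths (0, 0) → (8, 4)) × (paths (8, 4) → (24, 9)) = C(12, 8) · C(21, 16) = 495 · 20349 = 10072755. Avoidance count = 38567100 − 10072755 = 28494345.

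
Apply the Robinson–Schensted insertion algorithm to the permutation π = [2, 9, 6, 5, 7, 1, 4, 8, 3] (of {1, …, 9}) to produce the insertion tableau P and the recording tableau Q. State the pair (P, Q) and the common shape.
P = [1, 3, 7, 8] / [2, 4] / [5] / [6] / [9];  Q = [1, 2, 5, 8] / [3, 7] / [4] / [6] / [9];  common shape = (4, 2, 1, 1, 1)

Row-insert the values π_1, π_2, … into P one at a time, bumping the leftmost entry strictly greater than the inserted value down to the next row. The recording tableau Q records, in position (i, j), the step at which that cell was added to P.
  Insert 2 (step 1): P = [2];  Q = [1]
  Insert 9 (step 2): P = [2, 9];  Q = [1, 2]
  Insert 6 (step 3): P = [2, 6] / [9];  Q = [1, 2] / [3]
  Insert 5 (step 4): P = [2, 5] / [6] / [9];  Q = [1, 2] / [3] / [4]
  Insert 7 (step 5): P = [2, 5, 7] / [6] / [9];  Q = [1, 2, 5] / [3] / [4]
  Insert 1 (step 6): P = [1, 5, 7] / [2] / [6] / [9];  Q = [1, 2, 5] / [3] / [4] / [6]
  Insert 4 (step 7): P = [1, 4, 7] / [2, 5] / [6] / [9];  Q = [1, 2, 5] / [3, 7] / [4] / [6]
  Insert 8 (step 8): P = [1, 4, 7, 8] / [2, 5] / [6] / [9];  Q = [1, 2, 5, 8] / [3, 7] / [4] / [6]
  Insert 3 (step 9): P = [1, 3, 7, 8] / [2, 4] / [5] / [6] / [9];  Q = [1, 2, 5, 8] / [3, 7] / [4] / [6] / [9]
Final shape: (4, 2, 1, 1, 1).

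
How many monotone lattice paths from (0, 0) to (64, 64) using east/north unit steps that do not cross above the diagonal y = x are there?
C_64 = 368479169875816659479009042713546950

These NE paths below the diagonal are counted by the Catalan number C_n = (1/(n + 1)) · C(2n, n). For n = 64: C_64 = (1/65) · C(128, 64) = 23951146041928082866135587776380551750/65 = 368479169875816659479009042713546950.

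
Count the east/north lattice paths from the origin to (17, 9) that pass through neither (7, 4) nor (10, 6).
Number of paths = 1568600

Inclusion–exclusion. Total paths: C(26, 17) = 3124550. Through P₁: C(11, 7)·C(15, 10) = 990990. Through P₂: C(16, 10)·C(10, 7) = 960960. Since P₁ is strictly southwest of P₂, a monotone path through both must visit P₁ then P₂; paths through both = C(11, 7)·C(5, 3)·C(10, 7) = 396000. Avoid both = 3124550 − 990990 − 960960 + 396000 = 1568600.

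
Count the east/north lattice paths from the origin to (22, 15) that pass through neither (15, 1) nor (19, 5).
Number of paths = 9350503456

Inclusion–exclusion. Total paths: C(37, 22) = 9364199760. Through P₁: C(16, 15)·C(21, 7) = 1860480. Through P₂: C(24, 19)·C(13, 3) = 12156144. Since P₁ is strictly southwest of P₂, a monotone path through both must visit P₁ then P₂; paths through both = C(16, 15)·C(8, 4)·C(13, 3) = 320320. Avoid both = 9364199760 − 1860480 − 12156144 + 320320 = 9350503456.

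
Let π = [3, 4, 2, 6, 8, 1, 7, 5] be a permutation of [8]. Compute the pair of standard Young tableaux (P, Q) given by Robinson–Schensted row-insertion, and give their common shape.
P = [1, 4, 5, 7] / [2, 6] / [3, 8];  Q = [1, 2, 4, 5] / [3, 7] / [6, 8];  common shape = (4, 2, 2)

Row-insert the values π_1, π_2, … into P one at a time, bumping the leftmost entry strictly greater than the inserted value down to the next row. The recording tableau Q records, in position (i, j), the step at which that cell was added to P.
  Insert 3 (step 1): P = [3];  Q = [1]
  Insert 4 (step 2): P = [3, 4];  Q = [1, 2]
  Insert 2 (step 3): P = [2, 4] / [3];  Q = [1, 2] / [3]
  Insert 6 (step 4): P = [2, 4, 6] / [3];  Q = [1, 2, 4] / [3]
  Insert 8 (step 5): P = [2, 4, 6, 8] / [3];  Q = [1, 2, 4, 5] / [3]
  Insert 1 (step 6): P = [1, 4, 6, 8] / [2] / [3];  Q = [1, 2, 4, 5] / [3] / [6]
  Insert 7 (step 7): P = [1, 4, 6, 7] / [2, 8] / [3];  Q = [1, 2, 4, 5] / [3, 7] / [6]
  Insert 5 (step 8): P = [1, 4, 5, 7] / [2, 6] / [3, 8];  Q = [1, 2, 4, 5] / [3, 7] / [6, 8]
Final shape: (4, 2, 2).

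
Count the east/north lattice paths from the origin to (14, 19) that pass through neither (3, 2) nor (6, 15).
Number of paths = 579978720

Inclusion–exclusion. Total paths: C(33, 14) = 818809200. Through P₁: C(5, 3)·C(28, 11) = 214741800. Through P₂: C(21, 6)·C(12, 8) = 26860680. Since P₁ is strictly southwest of P₂, a monotone path through both must visit P₁ then P₂; paths through both = C(5, 3)·C(16, 3)·C(12, 8) = 2772000. Avoid both = 818809200 − 214741800 − 26860680 + 2772000 = 579978720.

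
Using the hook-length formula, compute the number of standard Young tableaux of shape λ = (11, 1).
# SYT of shape (11, 1) = 11

Hook-length formula: f^λ = n! / Π hook(c), product over all cells c of the Young diagram. For λ = (11, 1), n = 12 boxes. Hook lengths by row (left-to-right, top-to-bottom): [12, 10, 9, 8, 7, 6, 5, 4, 3, 2, 1]; [1]. Product of hooks = 43545600. So f^λ = 12! / 43545600 = 479001600 / 43545600 = 11.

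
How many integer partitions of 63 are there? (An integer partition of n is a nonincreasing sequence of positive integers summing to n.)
p(63) = 1505499

Compute p(n) via the recurrence p(n, m) = p(n, m−1) + p(n−m, m), where p(n, m) counts partitions of n with all parts ≤ m and p(n) = p(n, n). The base cases are p(0, m) = 1 and p(n, 0) = 0 for n > 0. Filling the table yields p(63) = 1505499. (Euler's pentagonal recurrence is an alternative.)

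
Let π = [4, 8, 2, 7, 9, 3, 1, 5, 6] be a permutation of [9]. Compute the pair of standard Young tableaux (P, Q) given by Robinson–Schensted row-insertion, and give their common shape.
P = [1, 3, 5, 6] / [2, 7, 9] / [4] / [8];  Q = [1, 2, 5, 9] / [3, 4, 8] / [6] / [7];  common shape = (4, 3, 1, 1)

Row-insert the values π_1, π_2, … into P one at a time, bumping the leftmost entry strictly greater than the inserted value down to the next row. The recording tableau Q records, in position (i, j), the step at which that cell was added to P.
  Insert 4 (step 1): P = [4];  Q = [1]
  Insert 8 (step 2): P = [4, 8];  Q = [1, 2]
  Insert 2 (step 3): P = [2, 8] / [4];  Q = [1, 2] / [3]
  Insert 7 (step 4): P = [2, 7] / [4, 8];  Q = [1, 2] / [3, 4]
  Insert 9 (step 5): P = [2, 7, 9] / [4, 8];  Q = [1, 2, 5] / [3, 4]
  Insert 3 (step 6): P = [2, 3, 9] / [4, 7] / [8];  Q = [1, 2, 5] / [3, 4] / [6]
  Insert 1 (step 7): P = [1, 3, 9] / [2, 7] / [4] / [8];  Q = [1, 2, 5] / [3, 4] / [6] / [7]
  Insert 5 (step 8): P = [1, 3, 5] / [2, 7, 9] / [4] / [8];  Q = [1, 2, 5] / [3, 4, 8] / [6] / [7]
  Insert 6 (step 9): P = [1, 3, 5, 6] / [2, 7, 9] / [4] / [8];  Q = [1, 2, 5, 9] / [3, 4, 8] / [6] / [7]
Final shape: (4, 3, 1, 1).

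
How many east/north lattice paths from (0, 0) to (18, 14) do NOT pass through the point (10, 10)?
Number of paths = 379981380

Total paths from (0, 0) to (18, 14): C(32, 18) = 471435600. Paths through (10, 10): (paths (0, 0) → (10, 10)) × (paths (10, 10) → (18, 14)) = C(20, 10) · C(12, 8) = 184756 · 495 = 91454220. Avoidance count = 471435600 − 91454220 = 379981380.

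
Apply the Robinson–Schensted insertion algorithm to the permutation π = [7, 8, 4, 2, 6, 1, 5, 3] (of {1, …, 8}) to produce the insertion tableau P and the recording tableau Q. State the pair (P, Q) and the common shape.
P = [1, 3] / [2, 5] / [4, 6] / [7, 8];  Q = [1, 2] / [3, 5] / [4, 7] / [6, 8];  common shape = (2, 2, 2, 2)

Row-insert the values π_1, π_2, … into P one at a time, bumping the leftmost entry strictly greater than the inserted value down to the next row. The recording tableau Q records, in position (i, j), the step at which that cell was added to P.
  Insert 7 (step 1): P = [7];  Q = [1]
  Insert 8 (step 2): P = [7, 8];  Q = [1, 2]
  Insert 4 (step 3): P = [4, 8] / [7];  Q = [1, 2] / [3]
  Insert 2 (step 4): P = [2, 8] / [4] / [7];  Q = [1, 2] / [3] / [4]
  Insert 6 (step 5): P = [2, 6] / [4, 8] / [7];  Q = [1, 2] / [3, 5] / [4]
  Insert 1 (step 6): P = [1, 6] / [2, 8] / [4] / [7];  Q = [1, 2] / [3, 5] / [4] / [6]
  Insert 5 (step 7): P = [1, 5] / [2, 6] / [4, 8] / [7];  Q = [1, 2] / [3, 5] / [4, 7] / [6]
  Insert 3 (step 8): P = [1, 3] / [2, 5] / [4, 6] / [7, 8];  Q = [1, 2] / [3, 5] / [4, 7] / [6, 8]
Final shape: (2, 2, 2, 2).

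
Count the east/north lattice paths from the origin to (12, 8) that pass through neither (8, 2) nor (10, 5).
Number of paths = 90990

Inclusion–exclusion. Total paths: C(20, 12) = 125970. Through P₁: C(10, 8)·C(10, 4) = 9450. Through P₂: C(15, 10)·C(5, 2) = 30030. Since P₁ is strictly southwest of P₂, a monotone path through both must visit P₁ then P₂; paths through both = C(10, 8)·C(5, 2)·C(5, 2) = 4500. Avoid both = 125970 − 9450 − 30030 + 4500 = 90990.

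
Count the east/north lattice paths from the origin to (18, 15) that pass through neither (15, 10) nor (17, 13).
Number of paths = 592891010

Inclusion–exclusion. Total paths: C(33, 18) = 1037158320. Through P₁: C(25, 15)·C(8, 3) = 183050560. Through P₂: C(30, 17)·C(3, 1) = 359279550. Since P₁ is strictly southwest of P₂, a monotone path through both must visit P₁ then P₂; paths through both = C(25, 15)·C(5, 2)·C(3, 1) = 98062800. Avoid both = 1037158320 − 183050560 − 359279550 + 98062800 = 592891010.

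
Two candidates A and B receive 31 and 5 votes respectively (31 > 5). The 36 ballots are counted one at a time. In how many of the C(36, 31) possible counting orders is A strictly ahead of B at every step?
Strict-lead orderings = 272272

Total orderings of the 36 votes with 31 for A: C(36, 31) = 376992. By the Bertrand ballot formula (Cycle Lemma / reflection principle), the number of orderings in which A is strictly ahead of B throughout is (p − q)/(p + q) · C(p + q, p) = (31 − 5)/(31 + 5) · 376992 = 272272.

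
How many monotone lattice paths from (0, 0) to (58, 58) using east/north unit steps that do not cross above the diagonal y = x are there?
C_58 = 104088460289122304033498318812080

These NE paths below the diagonal are counted by the Catalan number C_n = (1/(n + 1)) · C(2n, n). For n = 58: C_58 = (1/59) · C(116, 58) = 6141219157058215937976400809912720/59 = 104088460289122304033498318812080.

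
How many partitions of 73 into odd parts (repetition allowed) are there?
p_odd(73) = 40026

Enumerate partitions using only odd parts via the recurrence o(n, m) = o(n, m−2) + o(n−m, m) over odd m, starting from the largest odd part ≤ n. This gives p_odd(73) = 40026. (Euler's theorem: equals the count of distinct-part partitions.)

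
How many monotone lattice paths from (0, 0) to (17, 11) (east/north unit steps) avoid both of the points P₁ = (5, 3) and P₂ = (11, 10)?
Number of paths = 12623520

Inclusion–exclusion. Total paths: C(28, 17) = 21474180. Through P₁: C(8, 5)·C(20, 12) = 7054320. Through P₂: C(21, 11)·C(7, 6) = 2469012. Since P₁ is strictly southwest of P₂, a monotone path through both must visit P₁ then P₂; paths through both = C(8, 5)·C(13, 6)·C(7, 6) = 672672. Avoid both = 21474180 − 7054320 − 2469012 + 672672 = 12623520.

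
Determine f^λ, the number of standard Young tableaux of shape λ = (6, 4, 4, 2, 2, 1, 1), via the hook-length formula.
# SYT of shape (6, 4, 4, 2, 2, 1, 1) = 181060880

Hook-length formula: f^λ = n! / Π hook(c), product over all cells c of the Young diagram. For λ = (6, 4, 4, 2, 2, 1, 1), n = 20 boxes. Hook lengths by row (left-to-right, top-to-bottom): [12, 9, 6, 5, 2, 1]; [9, 6, 3, 2]; [8, 5, 2, 1]; [5, 2]; [4, 1]; [2]; [1]. Product of hooks = 13436928000. So f^λ = 20! / 13436928000 = 2432902008176640000 / 13436928000 = 181060880.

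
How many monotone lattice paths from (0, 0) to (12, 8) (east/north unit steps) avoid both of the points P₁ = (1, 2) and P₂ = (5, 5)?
Number of paths = 71202

Inclusion–exclusion. Total paths: C(20, 12) = 125970. Through P₁: C(3, 1)·C(17, 11) = 37128. Through P₂: C(10, 5)·C(10, 7) = 30240. Since P₁ is strictly southwest of P₂, a monotone path through both must visit P₁ then P₂; paths through both = C(3, 1)·C(7, 4)·C(10, 7) = 12600. Avoid both = 125970 − 37128 − 30240 + 12600 = 71202.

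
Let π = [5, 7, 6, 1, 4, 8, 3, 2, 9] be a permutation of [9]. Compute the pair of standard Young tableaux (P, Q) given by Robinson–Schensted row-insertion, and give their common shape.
P = [1, 2, 8, 9] / [3, 6] / [4] / [5] / [7];  Q = [1, 2, 6, 9] / [3, 5] / [4] / [7] / [8];  common shape = (4, 2, 1, 1, 1)

Row-insert the values π_1, π_2, … into P one at a time, bumping the leftmost entry strictly greater than the inserted value down to the next row. The recording tableau Q records, in position (i, j), the step at which that cell was added to P.
  Insert 5 (step 1): P = [5];  Q = [1]
  Insert 7 (step 2): P = [5, 7];  Q = [1, 2]
  Insert 6 (step 3): P = [5, 6] / [7];  Q = [1, 2] / [3]
  Insert 1 (step 4): P = [1, 6] / [5] / [7];  Q = [1, 2] / [3] / [4]
  Insert 4 (step 5): P = [1, 4] / [5, 6] / [7];  Q = [1, 2] / [3, 5] / [4]
  Insert 8 (step 6): P = [1, 4, 8] / [5, 6] / [7];  Q = [1, 2, 6] / [3, 5] / [4]
  Insert 3 (step 7): P = [1, 3, 8] / [4, 6] / [5] / [7];  Q = [1, 2, 6] / [3, 5] / [4] / [7]
  Insert 2 (step 8): P = [1, 2, 8] / [3, 6] / [4] / [5] / [7];  Q = [1, 2, 6] / [3, 5] / [4] / [7] / [8]
  Insert 9 (step 9): P = [1, 2, 8, 9] / [3, 6] / [4] / [5] / [7];  Q = [1, 2, 6, 9] / [3, 5] / [4] / [7] / [8]
Final shape: (4, 2, 1, 1, 1).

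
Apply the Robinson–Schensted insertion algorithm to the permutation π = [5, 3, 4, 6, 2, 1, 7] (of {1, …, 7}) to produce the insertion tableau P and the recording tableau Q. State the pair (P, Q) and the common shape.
P = [1, 4, 6, 7] / [2] / [3] / [5];  Q = [1, 3, 4, 7] / [2] / [5] / [6];  common shape = (4, 1, 1, 1)

Row-insert the values π_1, π_2, … into P one at a time, bumping the leftmost entry strictly greater than the inserted value down to the next row. The recording tableau Q records, in position (i, j), the step at which that cell was added to P.
  Insert 5 (step 1): P = [5];  Q = [1]
  Insert 3 (step 2): P = [3] / [5];  Q = [1] / [2]
  Insert 4 (step 3): P = [3, 4] / [5];  Q = [1, 3] / [2]
  Insert 6 (step 4): P = [3, 4, 6] / [5];  Q = [1, 3, 4] / [2]
  Insert 2 (step 5): P = [2, 4, 6] / [3] / [5];  Q = [1, 3, 4] / [2] / [5]
  Insert 1 (step 6): P = [1, 4, 6] / [2] / [3] / [5];  Q = [1, 3, 4] / [2] / [5] / [6]
  Insert 7 (step 7): P = [1, 4, 6, 7] / [2] / [3] / [5];  Q = [1, 3, 4, 7] / [2] / [5] / [6]
Final shape: (4, 1, 1, 1).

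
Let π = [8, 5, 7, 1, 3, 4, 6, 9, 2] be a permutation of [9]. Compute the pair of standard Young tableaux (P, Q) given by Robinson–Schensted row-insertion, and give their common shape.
P = [1, 2, 4, 6, 9] / [3, 7] / [5] / [8];  Q = [1, 3, 6, 7, 8] / [2, 5] / [4] / [9];  common shape = (5, 2, 1, 1)

Row-insert the values π_1, π_2, … into P one at a time, bumping the leftmost entry strictly greater than the inserted value down to the next row. The recording tableau Q records, in position (i, j), the step at which that cell was added to P.
  Insert 8 (step 1): P = [8];  Q = [1]
  Insert 5 (step 2): P = [5] / [8];  Q = [1] / [2]
  Insert 7 (step 3): P = [5, 7] / [8];  Q = [1, 3] / [2]
  Insert 1 (step 4): P = [1, 7] / [5] / [8];  Q = [1, 3] / [2] / [4]
  Insert 3 (step 5): P = [1, 3] / [5, 7] / [8];  Q = [1, 3] / [2, 5] / [4]
  Insert 4 (step 6): P = [1, 3, 4] / [5, 7] / [8];  Q = [1, 3, 6] / [2, 5] / [4]
  Insert 6 (step 7): P = [1, 3, 4, 6] / [5, 7] / [8];  Q = [1, 3, 6, 7] / [2, 5] / [4]
  Insert 9 (step 8): P = [1, 3, 4, 6, 9] / [5, 7] / [8];  Q = [1, 3, 6, 7, 8] / [2, 5] / [4]
  Insert 2 (step 9): P = [1, 2, 4, 6, 9] / [3, 7] / [5] / [8];  Q = [1, 3, 6, 7, 8] / [2, 5] / [4] / [9]
Final shape: (5, 2, 1, 1).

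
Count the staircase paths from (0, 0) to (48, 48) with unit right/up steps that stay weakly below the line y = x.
C_48 = 131327898242169365477991900

These NE paths below the diagonal are counted by the Catalan number C_n = (1/(n + 1)) · C(2n, n). For n = 48: C_48 = (1/49) · C(96, 48) = 6435067013866298908421603100/49 = 131327898242169365477991900.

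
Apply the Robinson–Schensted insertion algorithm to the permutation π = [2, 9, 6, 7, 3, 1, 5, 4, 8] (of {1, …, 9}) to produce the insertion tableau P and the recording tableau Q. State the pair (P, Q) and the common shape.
P = [1, 3, 4, 8] / [2, 5] / [6, 7] / [9];  Q = [1, 2, 4, 9] / [3, 7] / [5, 8] / [6];  common shape = (4, 2, 2, 1)

Row-insert the values π_1, π_2, … into P one at a time, bumping the leftmost entry strictly greater than the inserted value down to the next row. The recording tableau Q records, in position (i, j), the step at which that cell was added to P.
  Insert 2 (step 1): P = [2];  Q = [1]
  Insert 9 (step 2): P = [2, 9];  Q = [1, 2]
  Insert 6 (step 3): P = [2, 6] / [9];  Q = [1, 2] / [3]
  Insert 7 (step 4): P = [2, 6, 7] / [9];  Q = [1, 2, 4] / [3]
  Insert 3 (step 5): P = [2, 3, 7] / [6] / [9];  Q = [1, 2, 4] / [3] / [5]
  Insert 1 (step 6): P = [1, 3, 7] / [2] / [6] / [9];  Q = [1, 2, 4] / [3] / [5] / [6]
  Insert 5 (step 7): P = [1, 3, 5] / [2, 7] / [6] / [9];  Q = [1, 2, 4] / [3, 7] / [5] / [6]
  Insert 4 (step 8): P = [1, 3, 4] / [2, 5] / [6, 7] / [9];  Q = [1, 2, 4] / [3, 7] / [5, 8] / [6]
  Insert 8 (step 9): P = [1, 3, 4, 8] / [2, 5] / [6, 7] / [9];  Q = [1, 2, 4, 9] / [3, 7] / [5, 8] / [6]
Final shape: (4, 2, 2, 1).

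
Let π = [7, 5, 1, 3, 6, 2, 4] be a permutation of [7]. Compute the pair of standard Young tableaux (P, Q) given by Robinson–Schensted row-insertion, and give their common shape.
P = [1, 2, 4] / [3, 6] / [5] / [7];  Q = [1, 4, 5] / [2, 7] / [3] / [6];  common shape = (3, 2, 1, 1)

Row-insert the values π_1, π_2, … into P one at a time, bumping the leftmost entry strictly greater than the inserted value down to the next row. The recording tableau Q records, in position (i, j), the step at which that cell was added to P.
  Insert 7 (step 1): P = [7];  Q = [1]
  Insert 5 (step 2): P = [5] / [7];  Q = [1] / [2]
  Insert 1 (step 3): P = [1] / [5] / [7];  Q = [1] / [2] / [3]
  Insert 3 (step 4): P = [1, 3] / [5] / [7];  Q = [1, 4] / [2] / [3]
  Insert 6 (step 5): P = [1, 3, 6] / [5] / [7];  Q = [1, 4, 5] / [2] / [3]
  Insert 2 (step 6): P = [1, 2, 6] / [3] / [5] / [7];  Q = [1, 4, 5] / [2] / [3] / [6]
  Insert 4 (step 7): P = [1, 2, 4] / [3, 6] / [5] / [7];  Q = [1, 4, 5] / [2, 7] / [3] / [6]
Final shape: (3, 2, 1, 1).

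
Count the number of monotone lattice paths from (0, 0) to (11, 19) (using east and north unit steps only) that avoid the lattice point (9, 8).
Number of paths = 52731120

Total paths from (0, 0) to (11, 19): C(30, 11) = 54627300. Paths through (9, 8): (paths (0, 0) → (9, 8)) × (paths (9, 8) → (11, 19)) = C(17, 9) · C(13, 2) = 24310 · 78 = 1896180. Avoidance count = 54627300 − 1896180 = 52731120.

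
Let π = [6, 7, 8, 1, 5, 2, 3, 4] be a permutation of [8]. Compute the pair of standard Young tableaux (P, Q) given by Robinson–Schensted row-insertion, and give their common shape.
P = [1, 2, 3, 4] / [5, 7, 8] / [6];  Q = [1, 2, 3, 8] / [4, 5, 7] / [6];  common shape = (4, 3, 1)

Row-insert the values π_1, π_2, … into P one at a time, bumping the leftmost entry strictly greater than the inserted value down to the next row. The recording tableau Q records, in position (i, j), the step at which that cell was added to P.
  Insert 6 (step 1): P = [6];  Q = [1]
  Insert 7 (step 2): P = [6, 7];  Q = [1, 2]
  Insert 8 (step 3): P = [6, 7, 8];  Q = [1, 2, 3]
  Insert 1 (step 4): P = [1, 7, 8] / [6];  Q = [1, 2, 3] / [4]
  Insert 5 (step 5): P = [1, 5, 8] / [6, 7];  Q = [1, 2, 3] / [4, 5]
  Insert 2 (step 6): P = [1, 2, 8] / [5, 7] / [6];  Q = [1, 2, 3] / [4, 5] / [6]
  Insert 3 (step 7): P = [1, 2, 3] / [5, 7, 8] / [6];  Q = [1, 2, 3] / [4, 5, 7] / [6]
  Insert 4 (step 8): P = [1, 2, 3, 4] / [5, 7, 8] / [6];  Q = [1, 2, 3, 8] / [4, 5, 7] / [6]
Final shape: (4, 3, 1).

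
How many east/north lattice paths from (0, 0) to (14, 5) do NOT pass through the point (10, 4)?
Number of paths = 6623

Total paths from (0, 0) to (14, 5): C(19, 14) = 11628. Paths through (10, 4): (paths (0, 0) → (10, 4)) × (paths (10, 4) → (14, 5)) = C(14, 10) · C(5, 4) = 1001 · 5 = 5005. Avoidance count = 11628 − 5005 = 6623.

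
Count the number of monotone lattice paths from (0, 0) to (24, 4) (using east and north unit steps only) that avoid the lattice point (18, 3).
Number of paths = 11165

Total paths from (0, 0) to (24, 4): C(28, 24) = 20475. Paths through (18, 3): (paths (0, 0) → (18, 3)) × (paths (18, 3) → (24, 4)) = C(21, 18) · C(7, 6) = 1330 · 7 = 9310. Avoidance count = 20475 − 9310 = 11165.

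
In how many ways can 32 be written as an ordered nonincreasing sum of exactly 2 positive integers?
p(32, 2 parts) = 16

Partitions of n into exactly k parts are in bijection with partitions of n − k into at most k parts (subtract 1 from each part). So p(32, exactly 2) = p(30, parts ≤ 2). Computing via the recurrence p(m, j) = p(m, j−1) + p(m−j, j) gives 16.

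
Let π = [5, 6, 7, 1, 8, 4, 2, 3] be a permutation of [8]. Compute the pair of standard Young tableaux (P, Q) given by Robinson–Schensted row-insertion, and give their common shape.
P = [1, 2, 3, 8] / [4, 6, 7] / [5];  Q = [1, 2, 3, 5] / [4, 6, 8] / [7];  common shape = (4, 3, 1)

Row-insert the values π_1, π_2, … into P one at a time, bumping the leftmost entry strictly greater than the inserted value down to the next row. The recording tableau Q records, in position (i, j), the step at which that cell was added to P.
  Insert 5 (step 1): P = [5];  Q = [1]
  Insert 6 (step 2): P = [5, 6];  Q = [1, 2]
  Insert 7 (step 3): P = [5, 6, 7];  Q = [1, 2, 3]
  Insert 1 (step 4): P = [1, 6, 7] / [5];  Q = [1, 2, 3] / [4]
  Insert 8 (step 5): P = [1, 6, 7, 8] / [5];  Q = [1, 2, 3, 5] / [4]
  Insert 4 (step 6): P = [1, 4, 7, 8] / [5, 6];  Q = [1, 2, 3, 5] / [4, 6]
  Insert 2 (step 7): P = [1, 2, 7, 8] / [4, 6] / [5];  Q = [1, 2, 3, 5] / [4, 6] / [7]
  Insert 3 (step 8): P = [1, 2, 3, 8] / [4, 6, 7] / [5];  Q = [1, 2, 3, 5] / [4, 6, 8] / [7]
Final shape: (4, 3, 1).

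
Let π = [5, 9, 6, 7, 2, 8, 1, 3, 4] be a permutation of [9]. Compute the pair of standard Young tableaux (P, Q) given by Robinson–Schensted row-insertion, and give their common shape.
P = [1, 3, 4, 8] / [2, 6, 7] / [5] / [9];  Q = [1, 2, 4, 6] / [3, 8, 9] / [5] / [7];  common shape = (4, 3, 1, 1)

Row-insert the values π_1, π_2, … into P one at a time, bumping the leftmost entry strictly greater than the inserted value down to the next row. The recording tableau Q records, in position (i, j), the step at which that cell was added to P.
  Insert 5 (step 1): P = [5];  Q = [1]
  Insert 9 (step 2): P = [5, 9];  Q = [1, 2]
  Insert 6 (step 3): P = [5, 6] / [9];  Q = [1, 2] / [3]
  Insert 7 (step 4): P = [5, 6, 7] / [9];  Q = [1, 2, 4] / [3]
  Insert 2 (step 5): P = [2, 6, 7] / [5] / [9];  Q = [1, 2, 4] / [3] / [5]
  Insert 8 (step 6): P = [2, 6, 7, 8] / [5] / [9];  Q = [1, 2, 4, 6] / [3] / [5]
  Insert 1 (step 7): P = [1, 6, 7, 8] / [2] / [5] / [9];  Q = [1, 2, 4, 6] / [3] / [5] / [7]
  Insert 3 (step 8): P = [1, 3, 7, 8] / [2, 6] / [5] / [9];  Q = [1, 2, 4, 6] / [3, 8] / [5] / [7]
  Insert 4 (step 9): P = [1, 3, 4, 8] / [2, 6, 7] / [5] / [9];  Q = [1, 2, 4, 6] / [3, 8, 9] / [5] / [7]
Final shape: (4, 3, 1, 1).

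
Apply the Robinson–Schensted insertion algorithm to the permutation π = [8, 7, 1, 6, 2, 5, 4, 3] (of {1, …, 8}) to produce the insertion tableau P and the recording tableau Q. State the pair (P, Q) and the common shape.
P = [1, 2, 3] / [4] / [5] / [6] / [7] / [8];  Q = [1, 4, 6] / [2] / [3] / [5] / [7] / [8];  common shape = (3, 1, 1, 1, 1, 1)

Row-insert the values π_1, π_2, … into P one at a time, bumping the leftmost entry strictly greater than the inserted value down to the next row. The recording tableau Q records, in position (i, j), the step at which that cell was added to P.
  Insert 8 (step 1): P = [8];  Q = [1]
  Insert 7 (step 2): P = [7] / [8];  Q = [1] / [2]
  Insert 1 (step 3): P = [1] / [7] / [8];  Q = [1] / [2] / [3]
  Insert 6 (step 4): P = [1, 6] / [7] / [8];  Q = [1, 4] / [2] / [3]
  Insert 2 (step 5): P = [1, 2] / [6] / [7] / [8];  Q = [1, 4] / [2] / [3] / [5]
  Insert 5 (step 6): P = [1, 2, 5] / [6] / [7] / [8];  Q = [1, 4, 6] / [2] / [3] / [5]
  Insert 4 (step 7): P = [1, 2, 4] / [5] / [6] / [7] / [8];  Q = [1, 4, 6] / [2] / [3] / [5] / [7]
  Insert 3 (step 8): P = [1, 2, 3] / [4] / [5] / [6] / [7] / [8];  Q = [1, 4, 6] / [2] / [3] / [5] / [7] / [8]
Final shape: (3, 1, 1, 1, 1, 1).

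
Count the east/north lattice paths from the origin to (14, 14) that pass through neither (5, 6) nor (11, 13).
Number of paths = 22071972

Inclusion–exclusion. Total paths: C(28, 14) = 40116600. Through P₁: C(11, 5)·C(17, 9) = 11231220. Through P₂: C(24, 11)·C(4, 3) = 9984576. Since P₁ is strictly southwest of P₂, a monotone path through both must visit P₁ then P₂; paths through both = C(11, 5)·C(13, 6)·C(4, 3) = 3171168. Avoid both = 40116600 − 11231220 − 9984576 + 3171168 = 22071972.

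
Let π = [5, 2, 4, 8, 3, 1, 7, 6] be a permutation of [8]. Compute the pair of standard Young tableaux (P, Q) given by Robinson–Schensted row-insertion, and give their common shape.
P = [1, 3, 6] / [2, 7] / [4, 8] / [5];  Q = [1, 3, 4] / [2, 7] / [5, 8] / [6];  common shape = (3, 2, 2, 1)

Row-insert the values π_1, π_2, … into P one at a time, bumping the leftmost entry strictly greater than the inserted value down to the next row. The recording tableau Q records, in position (i, j), the step at which that cell was added to P.
  Insert 5 (step 1): P = [5];  Q = [1]
  Insert 2 (step 2): P = [2] / [5];  Q = [1] / [2]
  Insert 4 (step 3): P = [2, 4] / [5];  Q = [1, 3] / [2]
  Insert 8 (step 4): P = [2, 4, 8] / [5];  Q = [1, 3, 4] / [2]
  Insert 3 (step 5): P = [2, 3, 8] / [4] / [5];  Q = [1, 3, 4] / [2] / [5]
  Insert 1 (step 6): P = [1, 3, 8] / [2] / [4] / [5];  Q = [1, 3, 4] / [2] / [5] / [6]
  Insert 7 (step 7): P = [1, 3, 7] / [2, 8] / [4] / [5];  Q = [1, 3, 4] / [2, 7] / [5] / [6]
  Insert 6 (step 8): P = [1, 3, 6] / [2, 7] / [4, 8] / [5];  Q = [1, 3, 4] / [2, 7] / [5, 8] / [6]
Final shape: (3, 2, 2, 1).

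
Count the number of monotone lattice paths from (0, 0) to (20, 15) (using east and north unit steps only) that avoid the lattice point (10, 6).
Number of paths = 2508180136

Total paths from (0, 0) to (20, 15): C(35, 20) = 3247943160. Paths through (10, 6): (paths (0, 0) → (10, 6)) × (paths (10, 6) → (20, 15)) = C(16, 10) · C(19, 10) = 8008 · 92378 = 739763024. Avoidance count = 3247943160 − 739763024 = 2508180136.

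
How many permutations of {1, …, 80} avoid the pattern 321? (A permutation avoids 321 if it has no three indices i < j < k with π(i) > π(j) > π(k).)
C_80 = 1136359577947336271931632877004667456667613940

These 321-avoiding permutations are counted by the Catalan number C_n = (1/(n + 1)) · C(2n, n). For n = 80: C_80 = (1/81) · C(160, 80) = 92045125813734238026462263037378063990076729140/81 = 1136359577947336271931632877004667456667613940.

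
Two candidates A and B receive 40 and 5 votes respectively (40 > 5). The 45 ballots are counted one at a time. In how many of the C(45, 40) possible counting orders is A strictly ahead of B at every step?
Strict-lead orderings = 950257

Total orderings of the 45 votes with 40 for A: C(45, 40) = 1221759. By the Bertrand ballot formula (Cycle Lemma / reflection principle), the number of orderings in which A is strictly ahead of B throughout is (p − q)/(p + q) · C(p + q, p) = (40 − 5)/(40 + 5) · 1221759 = 950257.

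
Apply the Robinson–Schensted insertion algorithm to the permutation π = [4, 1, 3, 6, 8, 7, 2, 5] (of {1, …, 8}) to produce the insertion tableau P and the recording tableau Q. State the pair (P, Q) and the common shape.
P = [1, 2, 5, 7] / [3, 6] / [4, 8];  Q = [1, 3, 4, 5] / [2, 6] / [7, 8];  common shape = (4, 2, 2)

Row-insert the values π_1, π_2, … into P one at a time, bumping the leftmost entry strictly greater than the inserted value down to the next row. The recording tableau Q records, in position (i, j), the step at which that cell was added to P.
  Insert 4 (step 1): P = [4];  Q = [1]
  Insert 1 (step 2): P = [1] / [4];  Q = [1] / [2]
  Insert 3 (step 3): P = [1, 3] / [4];  Q = [1, 3] / [2]
  Insert 6 (step 4): P = [1, 3, 6] / [4];  Q = [1, 3, 4] / [2]
  Insert 8 (step 5): P = [1, 3, 6, 8] / [4];  Q = [1, 3, 4, 5] / [2]
  Insert 7 (step 6): P = [1, 3, 6, 7] / [4, 8];  Q = [1, 3, 4, 5] / [2, 6]
  Insert 2 (step 7): P = [1, 2, 6, 7] / [3, 8] / [4];  Q = [1, 3, 4, 5] / [2, 6] / [7]
  Insert 5 (step 8): P = [1, 2, 5, 7] / [3, 6] / [4, 8];  Q = [1, 3, 4, 5] / [2, 6] / [7, 8]
Final shape: (4, 2, 2).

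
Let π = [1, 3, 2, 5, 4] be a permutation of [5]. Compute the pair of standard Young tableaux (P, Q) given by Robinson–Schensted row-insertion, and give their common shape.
P = [1, 2, 4] / [3, 5];  Q = [1, 2, 4] / [3, 5];  common shape = (3, 2)

Row-insert the values π_1, π_2, … into P one at a time, bumping the leftmost entry strictly greater than the inserted value down to the next row. The recording tableau Q records, in position (i, j), the step at which that cell was added to P.
  Insert 1 (step 1): P = [1];  Q = [1]
  Insert 3 (step 2): P = [1, 3];  Q = [1, 2]
  Insert 2 (step 3): P = [1, 2] / [3];  Q = [1, 2] / [3]
  Insert 5 (step 4): P = [1, 2, 5] / [3];  Q = [1, 2, 4] / [3]
  Insert 4 (step 5): P = [1, 2, 4] / [3, 5];  Q = [1, 2, 4] / [3, 5]
Final shape: (3, 2).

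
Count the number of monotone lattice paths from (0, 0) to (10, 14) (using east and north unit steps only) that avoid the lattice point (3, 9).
Number of paths = 1787016

Total paths from (0, 0) to (10, 14): C(24, 10) = 1961256. Paths through (3, 9): (paths (0, 0) → (3, 9)) × (paths (3, 9) → (10, 14)) = C(12, 3) · C(12, 7) = 220 · 792 = 174240. Avoidance count = 1961256 − 174240 = 1787016.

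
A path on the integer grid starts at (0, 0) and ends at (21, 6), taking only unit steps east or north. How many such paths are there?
Number of paths = 296010

A monotone lattice path from (0, 0) to (21, 6) consists of 21 east steps and 6 north steps in some order, so it is determined by which 21 of the 27 steps are east. The count is C(27, 21) = 296010.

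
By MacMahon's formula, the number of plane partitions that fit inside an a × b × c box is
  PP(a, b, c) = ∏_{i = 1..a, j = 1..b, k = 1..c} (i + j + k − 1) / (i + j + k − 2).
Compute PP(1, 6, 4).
PP(1, 6, 4) = 210

Evaluate the triple product over i = 1..1, j = 1..6, k = 1..4. The factors are (2/1) · (3/2) · (4/3) · (5/4) · (3/2) · (4/3) · (5/4) · (6/5) · … (24 factors total). The numerators and denominators telescope so the product is an integer; carrying out the multiplication exactly gives PP(1, 6, 4) = 210.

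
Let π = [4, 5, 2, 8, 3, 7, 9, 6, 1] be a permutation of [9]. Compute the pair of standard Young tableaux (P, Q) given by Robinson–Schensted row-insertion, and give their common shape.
P = [1, 3, 6, 9] / [2, 5, 7] / [4] / [8];  Q = [1, 2, 4, 7] / [3, 5, 6] / [8] / [9];  common shape = (4, 3, 1, 1)

Row-insert the values π_1, π_2, … into P one at a time, bumping the leftmost entry strictly greater than the inserted value down to the next row. The recording tableau Q records, in position (i, j), the step at which that cell was added to P.
  Insert 4 (step 1): P = [4];  Q = [1]
  Insert 5 (step 2): P = [4, 5];  Q = [1, 2]
  Insert 2 (step 3): P = [2, 5] / [4];  Q = [1, 2] / [3]
  Insert 8 (step 4): P = [2, 5, 8] / [4];  Q = [1, 2, 4] / [3]
  Insert 3 (step 5): P = [2, 3, 8] / [4, 5];  Q = [1, 2, 4] / [3, 5]
  Insert 7 (step 6): P = [2, 3, 7] / [4, 5, 8];  Q = [1, 2, 4] / [3, 5, 6]
  Insert 9 (step 7): P = [2, 3, 7, 9] / [4, 5, 8];  Q = [1, 2, 4, 7] / [3, 5, 6]
  Insert 6 (step 8): P = [2, 3, 6, 9] / [4, 5, 7] / [8];  Q = [1, 2, 4, 7] / [3, 5, 6] / [8]
  Insert 1 (step 9): P = [1, 3, 6, 9] / [2, 5, 7] / [4] / [8];  Q = [1, 2, 4, 7] / [3, 5, 6] / [8] / [9]
Final shape: (4, 3, 1, 1).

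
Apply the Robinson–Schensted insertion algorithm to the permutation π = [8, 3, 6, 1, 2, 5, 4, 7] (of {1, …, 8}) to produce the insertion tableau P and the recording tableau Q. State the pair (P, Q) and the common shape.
P = [1, 2, 4, 7] / [3, 5] / [6] / [8];  Q = [1, 3, 6, 8] / [2, 5] / [4] / [7];  common shape = (4, 2, 1, 1)

Row-insert the values π_1, π_2, … into P one at a time, bumping the leftmost entry strictly greater than the inserted value down to the next row. The recording tableau Q records, in position (i, j), the step at which that cell was added to P.
  Insert 8 (step 1): P = [8];  Q = [1]
  Insert 3 (step 2): P = [3] / [8];  Q = [1] / [2]
  Insert 6 (step 3): P = [3, 6] / [8];  Q = [1, 3] / [2]
  Insert 1 (step 4): P = [1, 6] / [3] / [8];  Q = [1, 3] / [2] / [4]
  Insert 2 (step 5): P = [1, 2] / [3, 6] / [8];  Q = [1, 3] / [2, 5] / [4]
  Insert 5 (step 6): P = [1, 2, 5] / [3, 6] / [8];  Q = [1, 3, 6] / [2, 5] / [4]
  Insert 4 (step 7): P = [1, 2, 4] / [3, 5] / [6] / [8];  Q = [1, 3, 6] / [2, 5] / [4] / [7]
  Insert 7 (step 8): P = [1, 2, 4, 7] / [3, 5] / [6] / [8];  Q = [1, 3, 6, 8] / [2, 5] / [4] / [7]
Final shape: (4, 2, 1, 1).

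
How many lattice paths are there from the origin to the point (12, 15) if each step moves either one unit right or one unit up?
Number of paths = 17383860

A monotone lattice path from (0, 0) to (12, 15) consists of 12 east steps and 15 north steps in some order, so it is determined by which 12 of the 27 steps are east. The count is C(27, 12) = 17383860.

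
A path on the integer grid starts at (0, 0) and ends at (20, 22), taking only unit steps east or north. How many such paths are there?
Number of paths = 513791607420

A monotone lattice path from (0, 0) to (20, 22) consists of 20 east steps and 22 north steps in some order, so it is determined by which 20 of the 42 steps are east. The count is C(42, 20) = 513791607420.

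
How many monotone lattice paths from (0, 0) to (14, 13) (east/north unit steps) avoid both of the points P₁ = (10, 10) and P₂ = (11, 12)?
Number of paths = 10400600

Inclusion–exclusion. Total paths: C(27, 14) = 20058300. Through P₁: C(20, 10)·C(7, 4) = 6466460. Through P₂: C(23, 11)·C(4, 3) = 5408312. Since P₁ is strictly southwest of P₂, a monotone path through both must visit P₁ then P₂; paths through both = C(20, 10)·C(3, 1)·C(4, 3) = 2217072. Avoid both = 20058300 − 6466460 − 5408312 + 2217072 = 10400600.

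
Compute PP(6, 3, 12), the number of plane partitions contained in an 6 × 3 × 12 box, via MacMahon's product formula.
PP(6, 3, 12) = 99604982880

Evaluate the triple product over i = 1..6, j = 1..3, k = 1..12. The factors are (2/1) · (3/2) · (4/3) · (5/4) · (6/5) · (7/6) · (8/7) · (9/8) · … (216 factors total). The numerators and denominators telescope so the product is an integer; carrying out the multiplication exactly gives PP(6, 3, 12) = 99604982880.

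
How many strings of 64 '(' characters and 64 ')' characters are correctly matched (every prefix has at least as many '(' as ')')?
C_64 = 368479169875816659479009042713546950

These balanced parentheses are counted by the Catalan number C_n = (1/(n + 1)) · C(2n, n). For n = 64: C_64 = (1/65) · C(128, 64) = 23951146041928082866135587776380551750/65 = 368479169875816659479009042713546950.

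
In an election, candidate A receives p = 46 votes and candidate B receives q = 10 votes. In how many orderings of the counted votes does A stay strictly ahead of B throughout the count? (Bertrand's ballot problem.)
Strict-lead orderings = 22890247380

Total orderings of the 56 votes with 46 for A: C(56, 46) = 35607051480. By the Bertrand ballot formula (Cycle Lemma / reflection principle), the number of orderings in which A is strictly ahead of B throughout is (p − q)/(p + q) · C(p + q, p) = (46 − 10)/(46 + 10) · 35607051480 = 22890247380.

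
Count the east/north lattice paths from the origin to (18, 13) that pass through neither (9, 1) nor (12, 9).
Number of paths = 141934975

Inclusion–exclusion. Total paths: C(31, 18) = 206253075. Through P₁: C(10, 9)·C(21, 9) = 2939300. Through P₂: C(21, 12)·C(10, 6) = 61725300. Since P₁ is strictly southwest of P₂, a monotone path through both must visit P₁ then P₂; paths through both = C(10, 9)·C(11, 3)·C(10, 6) = 346500. Avoid both = 206253075 − 2939300 − 61725300 + 346500 = 141934975.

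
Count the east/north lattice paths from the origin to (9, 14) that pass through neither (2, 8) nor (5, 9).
Number of paths = 510398

Inclusion–exclusion. Total paths: C(23, 9) = 817190. Through P₁: C(10, 2)·C(13, 7) = 77220. Through P₂: C(14, 5)·C(9, 4) = 252252. Since P₁ is strictly southwest of P₂, a monotone path through both must visit P₁ then P₂; paths through both = C(10, 2)·C(4, 3)·C(9, 4) = 22680. Avoid both = 817190 − 77220 − 252252 + 22680 = 510398.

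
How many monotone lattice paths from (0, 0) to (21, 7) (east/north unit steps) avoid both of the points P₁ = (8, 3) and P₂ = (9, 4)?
Number of paths = 616165

Inclusion–exclusion. Total paths: C(28, 21) = 1184040. Through P₁: C(11, 8)·C(17, 13) = 392700. Through P₂: C(13, 9)·C(15, 12) = 325325. Since P₁ is strictly southwest of P₂, a monotone path through both must visit P₁ then P₂; paths through both = C(11, 8)·C(2, 1)·C(15, 12) = 150150. Avoid both = 1184040 − 392700 − 325325 + 150150 = 616165.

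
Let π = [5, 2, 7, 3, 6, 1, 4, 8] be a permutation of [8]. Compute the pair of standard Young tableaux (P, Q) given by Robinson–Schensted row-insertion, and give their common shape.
P = [1, 3, 4, 8] / [2, 6] / [5, 7];  Q = [1, 3, 5, 8] / [2, 4] / [6, 7];  common shape = (4, 2, 2)

Row-insert the values π_1, π_2, … into P one at a time, bumping the leftmost entry strictly greater than the inserted value down to the next row. The recording tableau Q records, in position (i, j), the step at which that cell was added to P.
  Insert 5 (step 1): P = [5];  Q = [1]
  Insert 2 (step 2): P = [2] / [5];  Q = [1] / [2]
  Insert 7 (step 3): P = [2, 7] / [5];  Q = [1, 3] / [2]
  Insert 3 (step 4): P = [2, 3] / [5, 7];  Q = [1, 3] / [2, 4]
  Insert 6 (step 5): P = [2, 3, 6] / [5, 7];  Q = [1, 3, 5] / [2, 4]
  Insert 1 (step 6): P = [1, 3, 6] / [2, 7] / [5];  Q = [1, 3, 5] / [2, 4] / [6]
  Insert 4 (step 7): P = [1, 3, 4] / [2, 6] / [5, 7];  Q = [1, 3, 5] / [2, 4] / [6, 7]
  Insert 8 (step 8): P = [1, 3, 4, 8] / [2, 6] / [5, 7];  Q = [1, 3, 5, 8] / [2, 4] / [6, 7]
Final shape: (4, 2, 2).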